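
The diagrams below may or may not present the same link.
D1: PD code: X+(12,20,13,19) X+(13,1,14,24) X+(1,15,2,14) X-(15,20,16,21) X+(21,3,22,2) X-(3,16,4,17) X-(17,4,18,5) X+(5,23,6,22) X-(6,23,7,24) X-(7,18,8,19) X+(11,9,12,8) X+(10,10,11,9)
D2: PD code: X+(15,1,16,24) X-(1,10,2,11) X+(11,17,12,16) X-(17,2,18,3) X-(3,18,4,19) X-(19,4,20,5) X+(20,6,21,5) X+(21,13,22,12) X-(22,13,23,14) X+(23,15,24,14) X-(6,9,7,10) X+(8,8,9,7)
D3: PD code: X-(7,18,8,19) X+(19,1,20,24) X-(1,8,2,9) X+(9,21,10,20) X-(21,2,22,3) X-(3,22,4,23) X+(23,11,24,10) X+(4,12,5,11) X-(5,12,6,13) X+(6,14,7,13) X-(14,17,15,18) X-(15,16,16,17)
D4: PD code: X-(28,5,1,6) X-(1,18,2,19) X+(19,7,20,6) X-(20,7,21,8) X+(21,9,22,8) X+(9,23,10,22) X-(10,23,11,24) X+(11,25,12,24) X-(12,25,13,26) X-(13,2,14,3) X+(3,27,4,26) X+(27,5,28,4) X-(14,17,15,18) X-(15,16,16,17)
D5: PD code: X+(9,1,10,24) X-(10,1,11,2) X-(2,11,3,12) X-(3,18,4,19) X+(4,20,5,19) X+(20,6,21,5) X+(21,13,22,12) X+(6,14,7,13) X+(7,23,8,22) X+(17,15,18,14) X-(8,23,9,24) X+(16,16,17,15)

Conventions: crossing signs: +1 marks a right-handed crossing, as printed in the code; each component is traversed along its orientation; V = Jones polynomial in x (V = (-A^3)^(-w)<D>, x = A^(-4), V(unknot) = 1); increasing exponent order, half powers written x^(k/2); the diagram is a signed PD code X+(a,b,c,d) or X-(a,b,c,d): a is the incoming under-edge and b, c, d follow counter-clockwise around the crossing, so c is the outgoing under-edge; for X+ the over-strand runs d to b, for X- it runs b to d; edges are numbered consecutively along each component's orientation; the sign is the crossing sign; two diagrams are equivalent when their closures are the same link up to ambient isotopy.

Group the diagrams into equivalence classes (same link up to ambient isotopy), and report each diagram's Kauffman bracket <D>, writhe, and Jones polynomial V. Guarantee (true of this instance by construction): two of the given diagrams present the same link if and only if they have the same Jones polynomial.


equivalence classes: {D1, D2, D3} | {D4} | {D5}
D1 (bracket -A^-6 + 2A^-2 - 2A^2 + 3A^6 - 2A^10 + 2A^14 - A^18; 12 crossings at w = +2): V = -x^-3 + 2x^-2 - 2x^-1 + 3 - 2x + 2x^2 - x^3
V(D2) = -x^-3 + 2x^-2 - 2x^-1 + 3 - 2x + 2x^2 - x^3  [12 crossings, <D> = -A^-12 + 2A^-8 - 2A^-4 + 3 - 2A^4 + 2A^8 - A^12, w = 0]
D3 (bracket -A^-18 + 2A^-14 - 2A^-10 + 3A^-6 - 2A^-2 + 2A^2 - A^6; 12 crossings at w = -2): V = -x^-3 + 2x^-2 - 2x^-1 + 3 - 2x + 2x^2 - x^3
V(D4) = x^-2 - x^-1 + 1 - x + x^2  (w -2, c 14, <D> = A^-14 - A^-10 + A^-6 - A^-2 + A^2)
V(D5) = 1  (w +4, c 12, <D> = A^12)
key observation: comparing 5 Jones polynomials yields 3 groups


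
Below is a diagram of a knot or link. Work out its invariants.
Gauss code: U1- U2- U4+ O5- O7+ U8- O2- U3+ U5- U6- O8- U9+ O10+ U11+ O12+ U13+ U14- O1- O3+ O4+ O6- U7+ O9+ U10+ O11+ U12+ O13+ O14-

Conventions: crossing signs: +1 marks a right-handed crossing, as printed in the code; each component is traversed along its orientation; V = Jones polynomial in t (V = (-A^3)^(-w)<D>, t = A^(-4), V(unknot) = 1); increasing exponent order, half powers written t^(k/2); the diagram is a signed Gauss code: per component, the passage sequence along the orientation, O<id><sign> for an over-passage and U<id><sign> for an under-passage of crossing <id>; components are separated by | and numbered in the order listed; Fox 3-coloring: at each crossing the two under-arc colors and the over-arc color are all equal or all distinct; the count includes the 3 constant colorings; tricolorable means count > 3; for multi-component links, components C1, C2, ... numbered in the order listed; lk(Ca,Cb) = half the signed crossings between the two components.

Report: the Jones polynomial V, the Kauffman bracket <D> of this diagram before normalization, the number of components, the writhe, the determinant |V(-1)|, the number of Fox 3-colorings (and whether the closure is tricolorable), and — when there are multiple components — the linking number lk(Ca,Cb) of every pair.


Jones polynomial: V(t) = -t^-2 + 2t^-1 - 3 + 5t - 4t^2 + 5t^3 - 4t^4 + 2t^5 - t^6
<D> = -A^-18 + 2A^-14 - 4A^-10 + 5A^-6 - 4A^-2 + 5A^2 - 3A^6 + 2A^10 - A^14; writhe +2
components 1, writhe +2 (14 crossings)
3-colorings: 9 of 3^14, det 27 — tricolorable
note: det 27 = |V(-1)|; divisible by 3, so tricolorable


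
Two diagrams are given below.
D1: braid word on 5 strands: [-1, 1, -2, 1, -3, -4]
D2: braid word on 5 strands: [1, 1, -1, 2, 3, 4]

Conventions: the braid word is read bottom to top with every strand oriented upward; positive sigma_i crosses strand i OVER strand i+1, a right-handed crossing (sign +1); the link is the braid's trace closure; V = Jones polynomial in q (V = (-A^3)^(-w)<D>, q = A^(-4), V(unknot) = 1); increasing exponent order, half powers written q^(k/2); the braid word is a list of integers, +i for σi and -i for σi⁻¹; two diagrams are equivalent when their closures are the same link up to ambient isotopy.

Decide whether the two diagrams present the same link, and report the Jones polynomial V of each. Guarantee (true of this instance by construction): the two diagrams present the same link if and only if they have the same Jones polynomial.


same link: yes
V(D1) = 1  [6 crossings, <D> = A^-6, w = -2]
D2 (bracket A^12; 6 crossings at w = +4): V = 1
note: all 2 diagrams share one V(q), hence one class


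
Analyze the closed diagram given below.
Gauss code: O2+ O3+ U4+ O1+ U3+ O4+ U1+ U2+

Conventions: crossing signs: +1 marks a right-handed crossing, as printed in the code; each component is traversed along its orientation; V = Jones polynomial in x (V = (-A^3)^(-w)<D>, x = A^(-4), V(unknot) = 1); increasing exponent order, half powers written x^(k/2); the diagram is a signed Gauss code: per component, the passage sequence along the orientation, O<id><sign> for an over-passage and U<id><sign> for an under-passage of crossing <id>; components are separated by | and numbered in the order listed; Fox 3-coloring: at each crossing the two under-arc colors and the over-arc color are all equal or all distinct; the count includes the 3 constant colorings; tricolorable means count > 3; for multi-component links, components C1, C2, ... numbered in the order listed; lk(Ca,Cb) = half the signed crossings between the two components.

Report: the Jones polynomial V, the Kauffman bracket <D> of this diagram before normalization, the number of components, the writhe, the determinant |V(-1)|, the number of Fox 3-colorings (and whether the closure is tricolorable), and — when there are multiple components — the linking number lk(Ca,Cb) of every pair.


Jones polynomial: V(x) = x + x^3 - x^4
<D> = -A^-4 + 1 + A^8; writhe +4
components 1, writhe +4 (4 crossings)
3-colorings: 9 of 3^4, det 3 — tricolorable
note: V spans 3 powers of x: at least 3 crossings in any diagram


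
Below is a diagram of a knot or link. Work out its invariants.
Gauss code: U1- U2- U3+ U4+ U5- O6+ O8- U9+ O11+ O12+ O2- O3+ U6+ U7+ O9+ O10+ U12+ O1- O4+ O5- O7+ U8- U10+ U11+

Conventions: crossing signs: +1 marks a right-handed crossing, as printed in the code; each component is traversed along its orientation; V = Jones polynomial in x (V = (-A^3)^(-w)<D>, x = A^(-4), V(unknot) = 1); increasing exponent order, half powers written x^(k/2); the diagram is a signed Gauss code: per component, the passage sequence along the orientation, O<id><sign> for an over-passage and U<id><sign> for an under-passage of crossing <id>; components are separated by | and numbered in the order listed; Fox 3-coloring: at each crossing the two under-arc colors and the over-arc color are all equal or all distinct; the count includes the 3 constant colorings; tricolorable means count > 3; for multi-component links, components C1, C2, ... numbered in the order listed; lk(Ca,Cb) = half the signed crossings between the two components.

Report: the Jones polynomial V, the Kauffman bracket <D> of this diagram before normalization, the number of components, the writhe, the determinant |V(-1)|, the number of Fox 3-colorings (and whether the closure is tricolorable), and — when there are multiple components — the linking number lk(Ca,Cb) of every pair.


Jones polynomial: V(x) = x - x^2 + 2x^3 - x^4 + x^5 - x^6
<D> = -A^-12 + A^-8 - A^-4 + 2 - A^4 + A^8; writhe +4
components 1, writhe +4 (12 crossings)
3-colorings: 3 of 3^12, det 7 — not tricolorable
note: the span of V is 5, forcing >= 5 crossings in any diagram


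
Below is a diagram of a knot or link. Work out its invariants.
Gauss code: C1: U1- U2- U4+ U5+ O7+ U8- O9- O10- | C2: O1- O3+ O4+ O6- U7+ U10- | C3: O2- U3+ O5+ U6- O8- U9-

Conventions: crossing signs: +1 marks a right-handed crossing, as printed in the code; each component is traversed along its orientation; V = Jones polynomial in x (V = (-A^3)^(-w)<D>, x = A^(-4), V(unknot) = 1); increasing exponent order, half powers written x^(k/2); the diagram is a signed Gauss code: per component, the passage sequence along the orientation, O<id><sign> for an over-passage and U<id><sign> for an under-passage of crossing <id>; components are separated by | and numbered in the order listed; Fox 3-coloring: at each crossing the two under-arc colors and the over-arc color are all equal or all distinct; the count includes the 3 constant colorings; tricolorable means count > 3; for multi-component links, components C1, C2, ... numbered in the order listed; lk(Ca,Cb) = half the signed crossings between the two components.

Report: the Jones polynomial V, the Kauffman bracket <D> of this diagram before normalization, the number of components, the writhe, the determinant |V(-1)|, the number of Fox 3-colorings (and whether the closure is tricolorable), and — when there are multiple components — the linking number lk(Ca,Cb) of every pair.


Jones polynomial: V(x) = x^-3 + x^-2 + x^-1 + 1
<D> = A^-6 + A^-2 + A^2 + A^6; writhe -2
components 3, writhe -2 (10 crossings)
linking number lk(C1,C2) = 0
lk(C1,C3): -1
lk(C2,C3) = 0
3-colorings: 9 of 3^10, det 0 — tricolorable
note: w = -2 shifts under R1 moves; the (-A^3)^(2) factor cancels that in V


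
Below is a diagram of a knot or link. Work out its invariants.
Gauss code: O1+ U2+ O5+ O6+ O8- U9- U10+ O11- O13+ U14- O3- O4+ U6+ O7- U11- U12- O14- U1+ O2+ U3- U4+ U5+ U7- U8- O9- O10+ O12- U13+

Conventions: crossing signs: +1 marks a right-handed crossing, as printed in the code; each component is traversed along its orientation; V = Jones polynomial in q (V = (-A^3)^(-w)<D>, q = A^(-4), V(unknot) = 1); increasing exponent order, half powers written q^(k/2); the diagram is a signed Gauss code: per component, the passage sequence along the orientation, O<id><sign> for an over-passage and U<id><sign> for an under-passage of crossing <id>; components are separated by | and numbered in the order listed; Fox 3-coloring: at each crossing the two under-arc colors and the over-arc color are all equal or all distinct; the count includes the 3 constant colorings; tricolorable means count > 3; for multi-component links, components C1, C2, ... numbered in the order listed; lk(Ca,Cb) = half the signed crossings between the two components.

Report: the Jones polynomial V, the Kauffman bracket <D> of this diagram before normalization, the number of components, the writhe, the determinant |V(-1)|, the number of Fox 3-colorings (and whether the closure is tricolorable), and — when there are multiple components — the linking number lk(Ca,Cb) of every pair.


V = -q^-3 + 2q^-2 - 2q^-1 + 3 - 2q + 2q^2 - q^3
<D> = -A^-12 + 2A^-8 - 2A^-4 + 3 - 2A^4 + 2A^8 - A^12 (w = 0)
1 component over 14 crossings, w = 0
3 Fox colorings among 3^14, |V(-1)| = 13: not tricolorable
why: det 13 = |V(-1)|; not divisible by 3, so not tricolorable


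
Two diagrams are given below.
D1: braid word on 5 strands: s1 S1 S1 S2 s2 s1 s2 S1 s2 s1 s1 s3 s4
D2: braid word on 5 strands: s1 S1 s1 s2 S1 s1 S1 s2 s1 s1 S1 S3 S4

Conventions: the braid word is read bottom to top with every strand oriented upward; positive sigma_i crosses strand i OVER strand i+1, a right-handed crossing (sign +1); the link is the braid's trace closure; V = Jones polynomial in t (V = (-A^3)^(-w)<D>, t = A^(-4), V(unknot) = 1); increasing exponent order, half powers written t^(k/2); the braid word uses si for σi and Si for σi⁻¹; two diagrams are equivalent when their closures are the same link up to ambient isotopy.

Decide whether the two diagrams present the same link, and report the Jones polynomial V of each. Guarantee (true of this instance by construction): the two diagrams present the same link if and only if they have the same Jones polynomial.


equivalent: yes
V(D1) = -t^(1/2) + t^(3/2) - t^(5/2) - t^(9/2)  (w +5, c 13, <D> = A^-3 + A^5 - A^9 + A^13)
V(D2) = -t^(1/2) + t^(3/2) - t^(5/2) - t^(9/2)  (w +1, c 13, <D> = A^-15 + A^-7 - A^-3 + A)
why: all 2 diagrams share one V(t), hence one class


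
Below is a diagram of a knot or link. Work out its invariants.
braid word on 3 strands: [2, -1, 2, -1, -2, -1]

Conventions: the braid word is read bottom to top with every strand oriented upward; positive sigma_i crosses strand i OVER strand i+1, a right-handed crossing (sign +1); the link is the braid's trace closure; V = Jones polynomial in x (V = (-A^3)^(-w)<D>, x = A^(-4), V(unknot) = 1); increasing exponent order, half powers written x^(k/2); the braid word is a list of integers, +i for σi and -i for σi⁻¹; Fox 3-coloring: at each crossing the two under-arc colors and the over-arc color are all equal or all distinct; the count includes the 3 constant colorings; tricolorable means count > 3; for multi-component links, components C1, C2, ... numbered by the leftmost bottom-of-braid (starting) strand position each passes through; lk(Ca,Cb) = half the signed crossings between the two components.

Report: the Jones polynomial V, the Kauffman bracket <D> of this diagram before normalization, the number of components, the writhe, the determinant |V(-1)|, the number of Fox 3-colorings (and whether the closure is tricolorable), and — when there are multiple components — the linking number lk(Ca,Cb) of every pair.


V = x^-3 + x^-2 + x^-1 + 1
<D> = A^-6 + A^-2 + A^2 + A^6 (w = -2)
3 components over 6 crossings, w = -2
lk(C1,C2): 0
lk(C1,C3) = -1
linking number lk(C2,C3) = 0
9 Fox colorings among 3^6, |V(-1)| = 0: tricolorable
why: the span of V is 3, within the link bound 6 + 3 - 1


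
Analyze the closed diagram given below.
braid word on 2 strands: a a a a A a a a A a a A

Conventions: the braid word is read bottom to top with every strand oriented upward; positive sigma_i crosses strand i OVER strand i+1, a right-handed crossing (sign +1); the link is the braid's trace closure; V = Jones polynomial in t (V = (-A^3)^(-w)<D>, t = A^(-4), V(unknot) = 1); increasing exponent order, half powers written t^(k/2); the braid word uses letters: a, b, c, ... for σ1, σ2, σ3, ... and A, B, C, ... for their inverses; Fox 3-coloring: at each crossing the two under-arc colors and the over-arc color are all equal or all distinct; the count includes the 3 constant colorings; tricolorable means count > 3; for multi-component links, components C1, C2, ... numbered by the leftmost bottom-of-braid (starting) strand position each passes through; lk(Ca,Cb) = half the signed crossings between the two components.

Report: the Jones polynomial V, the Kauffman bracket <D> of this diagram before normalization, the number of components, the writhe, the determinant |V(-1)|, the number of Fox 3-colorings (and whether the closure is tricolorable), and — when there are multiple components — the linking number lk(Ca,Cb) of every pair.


V = -t^(5/2) - t^(9/2) + t^(11/2) - t^(13/2) + t^(15/2) - t^(17/2)
<D> = -A^-16 + A^-12 - A^-8 + A^-4 - 1 - A^8 (w = +6)
2 components over 12 crossings, w = +6
lk(C1,C2): +3
9 Fox colorings among 3^12, |V(-1)| = 6: tricolorable
why: the 1 component pair carries total linking +3


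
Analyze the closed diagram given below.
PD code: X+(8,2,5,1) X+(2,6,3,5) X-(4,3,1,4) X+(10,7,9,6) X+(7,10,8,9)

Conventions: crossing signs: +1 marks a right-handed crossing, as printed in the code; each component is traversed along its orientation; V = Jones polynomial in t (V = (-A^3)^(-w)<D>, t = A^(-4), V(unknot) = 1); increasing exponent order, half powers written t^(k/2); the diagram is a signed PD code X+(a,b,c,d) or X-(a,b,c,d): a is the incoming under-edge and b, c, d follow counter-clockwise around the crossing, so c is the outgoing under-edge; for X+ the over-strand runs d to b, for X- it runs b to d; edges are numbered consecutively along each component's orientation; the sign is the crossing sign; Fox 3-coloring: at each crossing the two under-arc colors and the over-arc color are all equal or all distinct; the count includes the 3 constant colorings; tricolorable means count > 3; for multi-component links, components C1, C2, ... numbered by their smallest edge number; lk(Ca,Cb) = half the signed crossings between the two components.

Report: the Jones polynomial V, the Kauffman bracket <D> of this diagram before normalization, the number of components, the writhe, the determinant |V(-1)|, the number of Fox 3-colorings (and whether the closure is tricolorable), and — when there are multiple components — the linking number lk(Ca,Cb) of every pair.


Jones polynomial: V(t) = t + 2t^3 + t^5
<D> = -A^-11 - 2A^-3 - A^5; writhe +3
components 3, writhe +3 (5 crossings)
linking number lk(C1,C2) = +1
lk(C1,C3): 0
lk(C2,C3) = +1
3-colorings: 3 of 3^5, det 4 — not tricolorable
note: |V(-1)| = 4: so not tricolorable, since 3 does not divide 4


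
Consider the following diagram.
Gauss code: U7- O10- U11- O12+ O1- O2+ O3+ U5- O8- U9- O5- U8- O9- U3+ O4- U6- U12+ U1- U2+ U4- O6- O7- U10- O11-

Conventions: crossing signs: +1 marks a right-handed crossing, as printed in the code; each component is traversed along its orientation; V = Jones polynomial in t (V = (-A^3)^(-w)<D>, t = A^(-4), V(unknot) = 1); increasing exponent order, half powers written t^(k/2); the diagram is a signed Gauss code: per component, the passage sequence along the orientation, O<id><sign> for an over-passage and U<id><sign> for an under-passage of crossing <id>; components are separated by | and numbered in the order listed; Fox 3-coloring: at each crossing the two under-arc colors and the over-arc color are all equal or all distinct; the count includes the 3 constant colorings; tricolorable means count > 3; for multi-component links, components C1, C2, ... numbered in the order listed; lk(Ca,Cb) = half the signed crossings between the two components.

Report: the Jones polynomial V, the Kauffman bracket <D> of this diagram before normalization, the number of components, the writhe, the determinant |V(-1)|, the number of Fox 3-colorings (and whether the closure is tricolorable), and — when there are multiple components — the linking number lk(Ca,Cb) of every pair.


Jones polynomial: V(t) = t^-8 - 2t^-7 + t^-6 - 2t^-5 + 2t^-4 + t^-2
<D> = A^-10 + 2A^-2 - 2A^2 + A^6 - 2A^10 + A^14; writhe -6
components 1, writhe -6 (12 crossings)
3-colorings: 27 of 3^12, det 9 — tricolorable
note: w = -6 (over 12 crossings) is diagram-only; (-A^3)^(6) removes it from V


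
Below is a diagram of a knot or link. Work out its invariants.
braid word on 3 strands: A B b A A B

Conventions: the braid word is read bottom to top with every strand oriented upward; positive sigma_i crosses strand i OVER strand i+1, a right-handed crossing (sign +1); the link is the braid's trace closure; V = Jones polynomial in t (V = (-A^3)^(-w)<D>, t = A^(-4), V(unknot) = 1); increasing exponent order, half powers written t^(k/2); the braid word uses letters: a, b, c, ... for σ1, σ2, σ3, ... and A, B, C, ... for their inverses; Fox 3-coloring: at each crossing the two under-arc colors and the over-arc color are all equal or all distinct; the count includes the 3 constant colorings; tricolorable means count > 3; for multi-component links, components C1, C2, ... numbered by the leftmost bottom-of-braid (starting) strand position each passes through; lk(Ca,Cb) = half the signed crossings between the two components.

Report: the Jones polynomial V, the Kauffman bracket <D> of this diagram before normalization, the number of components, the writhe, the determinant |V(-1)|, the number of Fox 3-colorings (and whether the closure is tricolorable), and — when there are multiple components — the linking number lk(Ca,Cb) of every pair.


V = -t^-4 + t^-3 + t^-1
<D> = A^-8 + 1 - A^4 (w = -4)
1 component over 6 crossings, w = -4
9 Fox colorings among 3^6, |V(-1)| = 3: tricolorable
why: the word shrinks to σ1⁻¹ σ1⁻¹ σ1⁻¹ σ2⁻¹ after cancelling


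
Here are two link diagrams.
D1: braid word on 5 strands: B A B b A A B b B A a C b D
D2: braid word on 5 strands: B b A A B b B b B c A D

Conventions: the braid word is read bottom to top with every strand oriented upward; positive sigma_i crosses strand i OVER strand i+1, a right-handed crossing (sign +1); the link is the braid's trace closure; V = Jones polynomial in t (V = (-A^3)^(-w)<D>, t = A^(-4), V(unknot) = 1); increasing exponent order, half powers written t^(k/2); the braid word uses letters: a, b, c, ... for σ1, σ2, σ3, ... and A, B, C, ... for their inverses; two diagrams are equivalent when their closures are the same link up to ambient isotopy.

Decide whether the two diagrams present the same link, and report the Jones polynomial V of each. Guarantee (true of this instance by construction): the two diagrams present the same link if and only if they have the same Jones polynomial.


equivalent: yes
D1 (bracket A^-14 + A^-6 - A^-2; 14 crossings at w = -6): V = -t^-4 + t^-3 + t^-1
V(D2) = -t^-4 + t^-3 + t^-1  [12 crossings, <D> = A^-8 + 1 - A^4, w = -4]
observation: all 2 diagrams share one V(t), hence one class


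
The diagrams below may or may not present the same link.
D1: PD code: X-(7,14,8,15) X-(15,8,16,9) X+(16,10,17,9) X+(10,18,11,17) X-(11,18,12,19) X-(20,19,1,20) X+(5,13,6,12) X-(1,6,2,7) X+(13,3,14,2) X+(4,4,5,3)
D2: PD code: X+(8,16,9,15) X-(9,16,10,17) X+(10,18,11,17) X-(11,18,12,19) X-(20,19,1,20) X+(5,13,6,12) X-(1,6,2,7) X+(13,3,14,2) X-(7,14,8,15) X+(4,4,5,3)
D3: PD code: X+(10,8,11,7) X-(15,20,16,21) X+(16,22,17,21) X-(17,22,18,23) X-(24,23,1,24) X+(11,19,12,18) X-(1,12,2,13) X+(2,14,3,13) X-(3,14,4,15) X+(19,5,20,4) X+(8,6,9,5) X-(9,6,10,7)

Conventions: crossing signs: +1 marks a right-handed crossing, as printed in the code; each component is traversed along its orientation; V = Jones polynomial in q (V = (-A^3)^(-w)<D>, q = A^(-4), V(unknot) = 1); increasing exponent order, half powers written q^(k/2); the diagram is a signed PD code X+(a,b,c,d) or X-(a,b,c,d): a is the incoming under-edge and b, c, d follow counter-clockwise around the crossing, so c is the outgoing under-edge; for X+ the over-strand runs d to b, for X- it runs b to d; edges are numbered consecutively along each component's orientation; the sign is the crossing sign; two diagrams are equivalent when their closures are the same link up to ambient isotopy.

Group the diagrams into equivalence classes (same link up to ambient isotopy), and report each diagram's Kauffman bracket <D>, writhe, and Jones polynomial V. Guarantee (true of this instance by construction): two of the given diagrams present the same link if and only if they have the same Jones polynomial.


grouping into links: {D1, D2, D3}
V(D1) = q^-2 - q^-1 + 1 - q + q^2  (w 0, c 10, <D> = A^-8 - A^-4 + 1 - A^4 + A^8)
V(D2) = q^-2 - q^-1 + 1 - q + q^2  [10 crossings, <D> = A^-8 - A^-4 + 1 - A^4 + A^8, w = 0]
D3 (bracket A^-8 - A^-4 + 1 - A^4 + A^8; 12 crossings at w = 0): V = q^-2 - q^-1 + 1 - q + q^2
why: all 3 diagrams share one V(q), hence one class


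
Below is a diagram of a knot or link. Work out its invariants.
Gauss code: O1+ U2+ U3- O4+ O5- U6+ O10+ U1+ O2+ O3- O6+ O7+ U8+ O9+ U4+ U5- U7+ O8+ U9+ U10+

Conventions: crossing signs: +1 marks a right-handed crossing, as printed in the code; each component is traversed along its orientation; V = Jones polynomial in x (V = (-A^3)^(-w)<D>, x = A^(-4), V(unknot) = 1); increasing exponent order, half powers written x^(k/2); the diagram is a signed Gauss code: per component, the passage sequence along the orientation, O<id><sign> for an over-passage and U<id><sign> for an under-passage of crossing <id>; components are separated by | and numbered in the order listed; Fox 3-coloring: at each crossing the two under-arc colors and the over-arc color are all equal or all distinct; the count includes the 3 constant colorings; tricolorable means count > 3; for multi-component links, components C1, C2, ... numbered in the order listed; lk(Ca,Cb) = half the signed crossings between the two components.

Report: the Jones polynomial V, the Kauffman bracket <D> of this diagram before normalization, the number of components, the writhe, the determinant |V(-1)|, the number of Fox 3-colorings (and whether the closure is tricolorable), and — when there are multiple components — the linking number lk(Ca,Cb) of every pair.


V(x) = x^2 + 2x^4 - 2x^5 + x^6 - 2x^7 + x^8
bracket: A^-14 - 2A^-10 + A^-6 - 2A^-2 + 2A^2 + A^10, w = +6
1 component, writhe +6, over 10 crossings
det 9, colorings 27 of 3^10 — tricolorable
observation: w = +6 shifts under R1 moves; the (-A^3)^(-6) factor cancels that in V


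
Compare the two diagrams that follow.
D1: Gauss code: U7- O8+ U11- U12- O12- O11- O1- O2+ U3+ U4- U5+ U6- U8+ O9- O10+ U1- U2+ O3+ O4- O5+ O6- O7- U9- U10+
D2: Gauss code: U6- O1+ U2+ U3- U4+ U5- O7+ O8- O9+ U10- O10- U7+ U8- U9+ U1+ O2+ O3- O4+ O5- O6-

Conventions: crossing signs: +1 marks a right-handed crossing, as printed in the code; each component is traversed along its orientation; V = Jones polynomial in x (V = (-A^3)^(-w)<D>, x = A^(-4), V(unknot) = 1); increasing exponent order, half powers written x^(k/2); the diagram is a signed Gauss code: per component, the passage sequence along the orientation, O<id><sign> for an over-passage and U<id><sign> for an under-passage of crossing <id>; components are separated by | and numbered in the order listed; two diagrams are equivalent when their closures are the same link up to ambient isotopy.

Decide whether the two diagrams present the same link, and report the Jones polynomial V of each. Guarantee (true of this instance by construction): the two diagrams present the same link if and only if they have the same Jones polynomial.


equivalent: yes
D1 (bracket A^-6; 12 crossings at w = -2): V = 1
V(D2) = 1  (w 0, c 10, <D> = 1)
key observation: all 2 diagrams share one V(x), hence one class


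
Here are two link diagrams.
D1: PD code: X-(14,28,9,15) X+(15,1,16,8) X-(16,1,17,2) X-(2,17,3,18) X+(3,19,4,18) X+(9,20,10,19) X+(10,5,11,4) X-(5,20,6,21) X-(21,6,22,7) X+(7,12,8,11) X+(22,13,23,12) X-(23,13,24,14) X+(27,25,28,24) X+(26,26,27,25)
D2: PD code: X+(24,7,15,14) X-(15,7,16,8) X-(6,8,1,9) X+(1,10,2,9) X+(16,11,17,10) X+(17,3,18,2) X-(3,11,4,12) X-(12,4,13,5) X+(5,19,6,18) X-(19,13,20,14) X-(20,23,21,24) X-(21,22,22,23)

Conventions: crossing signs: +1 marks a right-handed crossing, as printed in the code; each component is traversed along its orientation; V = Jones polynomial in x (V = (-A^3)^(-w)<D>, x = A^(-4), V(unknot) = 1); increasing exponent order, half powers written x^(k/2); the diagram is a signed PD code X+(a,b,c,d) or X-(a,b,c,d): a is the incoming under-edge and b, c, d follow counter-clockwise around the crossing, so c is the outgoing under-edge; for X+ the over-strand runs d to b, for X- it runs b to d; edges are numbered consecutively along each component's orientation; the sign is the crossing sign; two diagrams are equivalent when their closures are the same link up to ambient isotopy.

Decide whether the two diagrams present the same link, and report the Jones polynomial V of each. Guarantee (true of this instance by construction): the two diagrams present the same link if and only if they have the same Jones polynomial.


equivalent: yes
V(D1) = x^-2 + 2 + x^2  (w +2, c 14, <D> = A^-2 + 2A^6 + A^14)
D2 (bracket A^-14 + 2A^-6 + A^2; 12 crossings at w = -2): V = x^-2 + 2 + x^2
why: one V(x) for all 2 diagrams — one class (guaranteed)


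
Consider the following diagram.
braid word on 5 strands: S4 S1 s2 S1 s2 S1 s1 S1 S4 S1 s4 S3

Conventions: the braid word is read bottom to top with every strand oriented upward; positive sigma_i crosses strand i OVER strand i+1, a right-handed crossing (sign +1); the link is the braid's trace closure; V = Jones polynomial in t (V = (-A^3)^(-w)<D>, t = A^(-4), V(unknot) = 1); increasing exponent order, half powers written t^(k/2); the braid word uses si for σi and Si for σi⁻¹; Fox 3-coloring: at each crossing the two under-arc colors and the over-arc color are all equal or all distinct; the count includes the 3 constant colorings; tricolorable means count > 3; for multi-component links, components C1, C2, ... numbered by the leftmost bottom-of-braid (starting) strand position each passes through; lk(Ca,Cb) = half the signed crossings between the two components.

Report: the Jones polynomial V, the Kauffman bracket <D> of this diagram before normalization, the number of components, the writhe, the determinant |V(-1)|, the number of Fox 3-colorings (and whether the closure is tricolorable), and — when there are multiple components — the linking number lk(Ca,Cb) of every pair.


V = t^-5 - 2t^-4 + 2t^-3 - 2t^-2 + 2t^-1 - 1 + t
<D> = A^-16 - A^-12 + 2A^-8 - 2A^-4 + 2 - 2A^4 + A^8 (w = -4)
1 component over 12 crossings, w = -4
3 Fox colorings among 3^12, |V(-1)| = 11: not tricolorable
why: w = -4 (over 12 crossings) is diagram-only; (-A^3)^(4) removes it from V


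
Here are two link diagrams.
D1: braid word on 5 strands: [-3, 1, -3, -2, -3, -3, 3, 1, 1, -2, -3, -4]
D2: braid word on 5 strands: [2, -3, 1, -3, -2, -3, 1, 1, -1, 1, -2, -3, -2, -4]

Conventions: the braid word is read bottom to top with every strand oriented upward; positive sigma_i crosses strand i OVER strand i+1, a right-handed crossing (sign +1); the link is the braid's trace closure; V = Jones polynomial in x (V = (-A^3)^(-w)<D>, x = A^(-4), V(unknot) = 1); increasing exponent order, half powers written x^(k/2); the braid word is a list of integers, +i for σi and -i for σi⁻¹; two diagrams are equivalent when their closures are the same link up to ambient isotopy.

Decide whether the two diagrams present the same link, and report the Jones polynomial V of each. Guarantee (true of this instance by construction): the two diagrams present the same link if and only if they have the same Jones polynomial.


equivalent: yes
D1 (bracket -A^-20 + 2A^-16 - 2A^-12 + 4A^-8 - 4A^-4 + 4 - 3A^4 + 2A^8 - A^12; 12 crossings at w = -4): V = -x^-6 + 2x^-5 - 3x^-4 + 4x^-3 - 4x^-2 + 4x^-1 - 2 + 2x - x^2
V(D2) = -x^-6 + 2x^-5 - 3x^-4 + 4x^-3 - 4x^-2 + 4x^-1 - 2 + 2x - x^2  [14 crossings, <D> = -A^-20 + 2A^-16 - 2A^-12 + 4A^-8 - 4A^-4 + 4 - 3A^4 + 2A^8 - A^12, w = -4]
observation: one V(x) for all 2 diagrams — one class (guaranteed)


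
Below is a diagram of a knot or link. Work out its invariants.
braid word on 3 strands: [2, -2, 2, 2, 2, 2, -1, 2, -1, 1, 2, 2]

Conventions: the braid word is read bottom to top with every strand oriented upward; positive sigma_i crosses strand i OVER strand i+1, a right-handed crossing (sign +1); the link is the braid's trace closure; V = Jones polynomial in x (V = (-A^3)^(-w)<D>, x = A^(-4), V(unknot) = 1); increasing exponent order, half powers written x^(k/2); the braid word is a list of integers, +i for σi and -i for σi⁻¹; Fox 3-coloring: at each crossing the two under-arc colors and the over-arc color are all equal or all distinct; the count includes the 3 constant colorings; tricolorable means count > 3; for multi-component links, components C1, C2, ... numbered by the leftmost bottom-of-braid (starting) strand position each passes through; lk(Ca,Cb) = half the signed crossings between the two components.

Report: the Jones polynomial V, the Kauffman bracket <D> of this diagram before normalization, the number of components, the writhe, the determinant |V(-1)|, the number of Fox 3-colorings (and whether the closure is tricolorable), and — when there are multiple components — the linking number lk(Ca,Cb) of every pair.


Jones polynomial: V(x) = x^3 + x^5 - x^6 + x^7 - x^8 + x^9 - x^10
<D> = -A^-22 + A^-18 - A^-14 + A^-10 - A^-6 + A^-2 + A^6; writhe +6
components 1, writhe +6 (12 crossings)
3-colorings: 3 of 3^12, det 7 — not tricolorable
note: the span of V is 7, forcing >= 7 crossings in any diagram


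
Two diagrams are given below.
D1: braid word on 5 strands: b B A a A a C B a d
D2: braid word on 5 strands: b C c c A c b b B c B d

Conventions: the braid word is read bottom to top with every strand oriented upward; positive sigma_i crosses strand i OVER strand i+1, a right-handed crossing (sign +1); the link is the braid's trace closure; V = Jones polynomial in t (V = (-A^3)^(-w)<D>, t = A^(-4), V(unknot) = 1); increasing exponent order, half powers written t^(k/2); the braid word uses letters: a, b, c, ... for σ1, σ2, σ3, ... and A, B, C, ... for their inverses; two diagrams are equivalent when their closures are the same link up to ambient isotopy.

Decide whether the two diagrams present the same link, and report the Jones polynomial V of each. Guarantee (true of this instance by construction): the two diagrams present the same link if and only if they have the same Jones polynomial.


equivalent: no
V(D1) = 1  (w 0, c 10, <D> = 1)
V(D2) = t + t^3 - t^4  [12 crossings, <D> = -A^-4 + 1 + A^8, w = +4]
key observation: 2 classes among 2 diagrams; unequal V(t) rules out equality


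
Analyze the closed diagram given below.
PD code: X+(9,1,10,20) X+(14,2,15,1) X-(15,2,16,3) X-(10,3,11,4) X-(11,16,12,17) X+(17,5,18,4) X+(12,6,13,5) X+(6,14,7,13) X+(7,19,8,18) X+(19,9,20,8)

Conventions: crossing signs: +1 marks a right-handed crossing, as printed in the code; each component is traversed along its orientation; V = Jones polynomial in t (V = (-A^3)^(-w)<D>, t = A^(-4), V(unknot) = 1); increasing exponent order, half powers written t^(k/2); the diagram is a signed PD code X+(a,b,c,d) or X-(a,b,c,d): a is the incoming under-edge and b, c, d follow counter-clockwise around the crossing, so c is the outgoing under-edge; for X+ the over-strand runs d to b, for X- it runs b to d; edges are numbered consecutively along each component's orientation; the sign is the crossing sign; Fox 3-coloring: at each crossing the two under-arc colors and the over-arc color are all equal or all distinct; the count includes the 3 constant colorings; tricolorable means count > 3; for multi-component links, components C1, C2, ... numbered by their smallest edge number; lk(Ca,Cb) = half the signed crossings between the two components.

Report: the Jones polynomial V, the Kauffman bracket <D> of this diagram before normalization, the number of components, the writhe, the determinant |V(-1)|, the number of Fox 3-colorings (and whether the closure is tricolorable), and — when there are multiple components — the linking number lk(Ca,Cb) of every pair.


V = t - t^2 + 2t^3 - t^4 + t^5 - t^6
<D> = -A^-12 + A^-8 - A^-4 + 2 - A^4 + A^8 (w = +4)
1 component over 10 crossings, w = +4
3 Fox colorings among 3^10, |V(-1)| = 7: not tricolorable
why: the span of V is 5, forcing >= 5 crossings in any diagram


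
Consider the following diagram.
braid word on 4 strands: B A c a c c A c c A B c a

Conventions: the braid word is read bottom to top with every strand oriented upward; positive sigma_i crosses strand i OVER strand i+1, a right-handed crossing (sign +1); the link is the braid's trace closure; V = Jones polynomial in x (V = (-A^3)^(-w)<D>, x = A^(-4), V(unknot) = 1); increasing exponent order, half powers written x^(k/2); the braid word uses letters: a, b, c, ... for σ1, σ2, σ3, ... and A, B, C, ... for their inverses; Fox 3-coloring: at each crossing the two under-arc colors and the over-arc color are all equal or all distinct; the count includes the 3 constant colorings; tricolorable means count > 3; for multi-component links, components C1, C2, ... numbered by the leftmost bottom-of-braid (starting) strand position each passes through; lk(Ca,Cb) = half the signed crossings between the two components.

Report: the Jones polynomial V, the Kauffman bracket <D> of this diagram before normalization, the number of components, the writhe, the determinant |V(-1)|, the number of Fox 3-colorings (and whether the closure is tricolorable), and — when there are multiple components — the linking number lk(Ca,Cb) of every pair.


V(x) = x^-2 - x^-1 + 2 - 3x + 4x^2 - 4x^3 + 4x^4 - 4x^5 + 3x^6 - 2x^7 + x^8
bracket: -A^-23 + 2A^-19 - 3A^-15 + 4A^-11 - 4A^-7 + 4A^-3 - 4A + 3A^5 - 2A^9 + A^13 - A^17, w = +3
1 component, writhe +3, over 13 crossings
det 29, colorings 3 of 3^13 — not tricolorable
observation: V spans 10 powers of x: at least 10 crossings in any diagram


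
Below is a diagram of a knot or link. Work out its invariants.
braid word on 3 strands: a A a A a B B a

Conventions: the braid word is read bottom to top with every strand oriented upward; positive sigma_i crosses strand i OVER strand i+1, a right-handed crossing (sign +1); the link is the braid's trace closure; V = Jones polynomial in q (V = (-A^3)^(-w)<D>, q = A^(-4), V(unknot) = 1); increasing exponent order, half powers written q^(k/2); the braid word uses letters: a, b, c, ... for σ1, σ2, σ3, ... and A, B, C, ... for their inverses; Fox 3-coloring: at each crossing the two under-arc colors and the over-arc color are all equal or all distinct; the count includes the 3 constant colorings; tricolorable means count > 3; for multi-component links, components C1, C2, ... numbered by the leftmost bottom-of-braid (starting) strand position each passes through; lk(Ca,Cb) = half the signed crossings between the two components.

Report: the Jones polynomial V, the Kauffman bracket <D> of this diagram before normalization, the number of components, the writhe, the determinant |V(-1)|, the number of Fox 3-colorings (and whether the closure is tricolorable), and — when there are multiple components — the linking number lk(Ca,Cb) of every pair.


V = q^-2 + 2 + q^2
<D> = A^-8 + 2 + A^8 (w = 0)
3 components over 8 crossings, w = 0
lk(C1,C2): +1
lk(C1,C3) = -1
linking number lk(C2,C3) = 0
3 Fox colorings among 3^8, |V(-1)| = 4: not tricolorable
why: span 4 respects span(V) <= c + mu - 1 = 10 for this 3-component diagram


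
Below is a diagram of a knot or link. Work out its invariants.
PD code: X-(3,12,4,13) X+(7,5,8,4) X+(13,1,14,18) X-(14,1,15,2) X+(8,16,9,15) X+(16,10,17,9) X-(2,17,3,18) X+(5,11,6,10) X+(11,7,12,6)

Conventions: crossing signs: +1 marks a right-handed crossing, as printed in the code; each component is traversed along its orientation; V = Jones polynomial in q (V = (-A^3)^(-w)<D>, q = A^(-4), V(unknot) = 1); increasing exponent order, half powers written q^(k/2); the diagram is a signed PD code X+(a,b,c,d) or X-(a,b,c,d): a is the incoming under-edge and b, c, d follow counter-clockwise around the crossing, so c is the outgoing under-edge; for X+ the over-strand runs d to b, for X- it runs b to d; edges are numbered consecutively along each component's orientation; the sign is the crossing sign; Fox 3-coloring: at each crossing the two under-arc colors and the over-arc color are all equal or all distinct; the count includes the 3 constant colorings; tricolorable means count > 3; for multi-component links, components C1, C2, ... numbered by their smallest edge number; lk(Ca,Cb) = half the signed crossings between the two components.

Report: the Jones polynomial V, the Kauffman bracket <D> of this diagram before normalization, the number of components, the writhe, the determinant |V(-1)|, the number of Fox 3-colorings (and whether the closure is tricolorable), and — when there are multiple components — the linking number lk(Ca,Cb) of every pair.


Jones polynomial: V(q) = q - q^2 + 2q^3 - q^4 + q^5 - q^6
<D> = A^-15 - A^-11 + A^-7 - 2A^-3 + A - A^5; writhe +3
components 1, writhe +3 (9 crossings)
3-colorings: 3 of 3^9, det 7 — not tricolorable
note: det 7 = |V(-1)|; not divisible by 3, so not tricolorable


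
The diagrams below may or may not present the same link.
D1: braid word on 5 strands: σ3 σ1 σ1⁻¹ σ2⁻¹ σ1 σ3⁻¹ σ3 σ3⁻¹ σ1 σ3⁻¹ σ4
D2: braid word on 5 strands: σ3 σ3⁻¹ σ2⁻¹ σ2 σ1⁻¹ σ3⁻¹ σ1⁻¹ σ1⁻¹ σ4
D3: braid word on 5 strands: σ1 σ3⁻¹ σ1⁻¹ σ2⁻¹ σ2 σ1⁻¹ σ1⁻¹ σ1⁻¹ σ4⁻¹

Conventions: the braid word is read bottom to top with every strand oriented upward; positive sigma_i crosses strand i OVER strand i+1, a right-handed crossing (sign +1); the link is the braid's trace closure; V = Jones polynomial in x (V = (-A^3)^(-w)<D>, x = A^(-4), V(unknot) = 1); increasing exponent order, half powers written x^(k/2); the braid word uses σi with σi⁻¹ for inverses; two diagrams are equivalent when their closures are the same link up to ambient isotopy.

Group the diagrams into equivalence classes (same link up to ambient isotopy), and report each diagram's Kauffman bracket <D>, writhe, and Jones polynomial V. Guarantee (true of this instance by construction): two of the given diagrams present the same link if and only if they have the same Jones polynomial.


equivalence classes: {D1} | {D2, D3}
D1 (bracket A^-7 + A; 11 crossings at w = +1): V = -x^(1/2) - x^(5/2)
V(D2) = x^(-9/2) - x^(-5/2) - x^(-3/2) - x^(-1/2)  [9 crossings, <D> = A^-7 + A^-3 + A - A^9, w = -3]
V(D3) = x^(-9/2) - x^(-5/2) - x^(-3/2) - x^(-1/2)  (w -5, c 9, <D> = A^-13 + A^-9 + A^-5 - A^3)
observation: 2 values of V(x) split the 3 diagrams
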